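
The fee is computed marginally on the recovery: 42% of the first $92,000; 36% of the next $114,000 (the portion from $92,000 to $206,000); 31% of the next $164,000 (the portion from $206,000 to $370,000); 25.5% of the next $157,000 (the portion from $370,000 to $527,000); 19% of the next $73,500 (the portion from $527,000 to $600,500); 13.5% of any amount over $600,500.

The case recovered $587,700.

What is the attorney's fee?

$182,088.00

First $92,000 at 42% = $38,640.00
Next $114,000 at 36% = $41,040.00
Next $164,000 at 31% = $50,840.00
Next $157,000 at 25.5% = $40,035.00
Remaining $60,700 at 19% = $11,533.00
Fee: $38,640.00 + $41,040.00 + $50,840.00 + $40,035.00 + $11,533.00 = $182,088.00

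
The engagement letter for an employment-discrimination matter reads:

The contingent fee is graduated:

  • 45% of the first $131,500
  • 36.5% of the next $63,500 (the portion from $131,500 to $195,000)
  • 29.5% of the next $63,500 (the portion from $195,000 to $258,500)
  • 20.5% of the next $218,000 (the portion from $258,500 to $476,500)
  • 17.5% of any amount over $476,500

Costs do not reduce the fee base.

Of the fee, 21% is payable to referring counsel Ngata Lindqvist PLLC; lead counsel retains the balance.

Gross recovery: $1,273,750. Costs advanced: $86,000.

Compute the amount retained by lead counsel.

$225,382.06

Fee base is the gross recovery, $1,273,750; costs are reimbursed separately.
First $131,500 at 45% = $59,175.00
Next $63,500 at 36.5% = $23,177.50
Next $63,500 at 29.5% = $18,732.50
Next $218,000 at 20.5% = $44,690.00
Remaining $797,250 at 17.5% = $139,518.75
Fee: $59,175.00 + $23,177.50 + $18,732.50 + $44,690.00 + $139,518.75 = $285,293.75
Referral share: 21% of $285,293.75 = $59,911.69; lead counsel retains $285,293.75 − $59,911.69 = $225,382.06.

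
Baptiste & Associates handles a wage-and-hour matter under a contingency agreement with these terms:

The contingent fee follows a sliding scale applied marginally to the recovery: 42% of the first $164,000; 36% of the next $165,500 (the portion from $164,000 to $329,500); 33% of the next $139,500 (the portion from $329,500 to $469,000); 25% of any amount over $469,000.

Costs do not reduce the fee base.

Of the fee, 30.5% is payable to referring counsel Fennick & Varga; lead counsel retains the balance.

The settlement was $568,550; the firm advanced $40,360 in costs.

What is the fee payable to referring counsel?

Fee base is the gross recovery, $568,550; costs are reimbursed separately.
First $164,000 at 42% = $68,880.00
Next $165,500 at 36% = $59,580.00
Next $139,500 at 33% = $46,035.00
Remaining $99,550 at 25% = $24,887.50
Fee: $68,880.00 + $59,580.00 + $46,035.00 + $24,887.50 = $199,382.50
Referral share: 30.5% of $199,382.50 = $60,811.66; lead counsel retains $199,382.50 − $60,811.66 = $138,570.84.

$60,811.66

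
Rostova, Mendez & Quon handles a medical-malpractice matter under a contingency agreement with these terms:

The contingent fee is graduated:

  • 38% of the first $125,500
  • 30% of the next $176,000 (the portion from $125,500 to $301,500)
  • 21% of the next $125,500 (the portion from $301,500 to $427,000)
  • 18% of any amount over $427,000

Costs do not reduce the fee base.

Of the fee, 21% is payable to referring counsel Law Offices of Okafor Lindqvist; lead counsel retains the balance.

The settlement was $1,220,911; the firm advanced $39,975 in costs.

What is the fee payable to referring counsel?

Fee base is the gross recovery, $1,220,911; costs are reimbursed separately.
First $125,500 at 38% = $47,690.00
Next $176,000 at 30% = $52,800.00
Next $125,500 at 21% = $26,355.00
Remaining $793,911 at 18% = $142,903.98
Fee: $47,690.00 + $52,800.00 + $26,355.00 + $142,903.98 = $269,748.98
Referral share: 21% of $269,748.98 = $56,647.29; lead counsel retains $269,748.98 − $56,647.29 = $213,101.69.

$56,647.29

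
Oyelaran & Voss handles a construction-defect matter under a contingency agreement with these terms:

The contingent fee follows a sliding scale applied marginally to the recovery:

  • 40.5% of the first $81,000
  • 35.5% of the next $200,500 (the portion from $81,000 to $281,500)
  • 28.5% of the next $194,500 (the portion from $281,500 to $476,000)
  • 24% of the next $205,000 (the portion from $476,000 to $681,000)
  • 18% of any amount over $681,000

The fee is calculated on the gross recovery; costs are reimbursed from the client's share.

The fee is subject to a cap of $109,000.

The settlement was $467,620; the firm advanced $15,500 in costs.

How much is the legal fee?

Fee base is the gross recovery, $467,620; costs are reimbursed separately.
First $81,000 at 40.5% = $32,805.00
Next $200,500 at 35.5% = $71,177.50
Remaining $186,120 at 28.5% = $53,044.20
Fee: $32,805.00 + $71,177.50 + $53,044.20 = $157,026.70
$157,026.70 exceeds the $109,000 cap, so the fee is capped at $109,000.00.

$109,000.00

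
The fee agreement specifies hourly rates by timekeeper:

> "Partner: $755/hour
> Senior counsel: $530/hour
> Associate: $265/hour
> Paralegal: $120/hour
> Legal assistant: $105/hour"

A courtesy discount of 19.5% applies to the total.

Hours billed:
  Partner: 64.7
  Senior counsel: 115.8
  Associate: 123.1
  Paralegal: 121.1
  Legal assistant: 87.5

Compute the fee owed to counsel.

$134,083.62

Partner: 64.7 × $755 = $48,848.50
Senior counsel: 115.8 × $530 = $61,374.00
Associate: 123.1 × $265 = $32,621.50
Paralegal: 121.1 × $120 = $14,532.00
Legal assistant: 87.5 × $105 = $9,187.50
Subtotal: $166,563.50
Less 19.5% discount: −$32,479.88
Total: $166,563.50 − $32,479.88 = $134,083.62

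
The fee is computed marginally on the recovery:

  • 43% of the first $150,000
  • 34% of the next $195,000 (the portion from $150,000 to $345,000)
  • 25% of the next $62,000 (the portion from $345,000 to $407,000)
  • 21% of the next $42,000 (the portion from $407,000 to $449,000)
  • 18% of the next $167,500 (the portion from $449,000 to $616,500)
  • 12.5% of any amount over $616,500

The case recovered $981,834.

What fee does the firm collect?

$230,936.75

First $150,000 at 43% = $64,500.00
Next $195,000 at 34% = $66,300.00
Next $62,000 at 25% = $15,500.00
Next $42,000 at 21% = $8,820.00
Next $167,500 at 18% = $30,150.00
Remaining $365,334 at 12.5% = $45,666.75
Fee: $64,500.00 + $66,300.00 + $15,500.00 + $8,820.00 + $30,150.00 + $45,666.75 = $230,936.75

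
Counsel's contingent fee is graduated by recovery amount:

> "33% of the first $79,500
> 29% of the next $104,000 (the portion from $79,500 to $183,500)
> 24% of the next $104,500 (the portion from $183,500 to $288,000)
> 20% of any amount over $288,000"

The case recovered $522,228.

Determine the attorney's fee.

$128,320.60

First $79,500 at 33% = $26,235.00
Next $104,000 at 29% = $30,160.00
Next $104,500 at 24% = $25,080.00
Remaining $234,228 at 20% = $46,845.60
Fee: $26,235.00 + $30,160.00 + $25,080.00 + $46,845.60 = $128,320.60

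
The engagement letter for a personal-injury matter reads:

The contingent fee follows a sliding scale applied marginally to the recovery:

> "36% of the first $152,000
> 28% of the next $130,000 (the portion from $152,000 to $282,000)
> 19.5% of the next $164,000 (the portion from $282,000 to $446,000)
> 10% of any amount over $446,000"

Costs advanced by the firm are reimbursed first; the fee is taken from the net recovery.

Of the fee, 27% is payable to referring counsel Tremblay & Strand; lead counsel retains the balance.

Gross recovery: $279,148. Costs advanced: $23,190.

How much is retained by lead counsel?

Fee base (net of costs): $279,148 − $23,190 = $255,958
First $152,000 at 36% = $54,720.00
Remaining $103,958 at 28% = $29,108.24
Fee: $54,720.00 + $29,108.24 = $83,828.24
Referral share: 27% of $83,828.24 = $22,633.62; lead counsel retains $83,828.24 − $22,633.62 = $61,194.62.

$61,194.62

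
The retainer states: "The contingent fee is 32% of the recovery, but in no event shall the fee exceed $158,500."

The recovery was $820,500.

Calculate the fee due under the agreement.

32% of $820,500 = $262,560.00
That exceeds the $158,500 cap, so the fee is capped at $158,500.

$158,500.00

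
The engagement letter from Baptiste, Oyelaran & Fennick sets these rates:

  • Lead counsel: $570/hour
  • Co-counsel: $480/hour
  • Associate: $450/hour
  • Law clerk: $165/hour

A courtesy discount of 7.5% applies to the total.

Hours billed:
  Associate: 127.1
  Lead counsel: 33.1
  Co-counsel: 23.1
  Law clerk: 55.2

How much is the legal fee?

$89,038.65

Lead counsel: 33.1 × $570 = $18,867.00
Co-counsel: 23.1 × $480 = $11,088.00
Associate: 127.1 × $450 = $57,195.00
Law clerk: 55.2 × $165 = $9,108.00
Subtotal: $96,258.00
Less 7.5% discount: −$7,219.35
Total: $96,258.00 − $7,219.35 = $89,038.65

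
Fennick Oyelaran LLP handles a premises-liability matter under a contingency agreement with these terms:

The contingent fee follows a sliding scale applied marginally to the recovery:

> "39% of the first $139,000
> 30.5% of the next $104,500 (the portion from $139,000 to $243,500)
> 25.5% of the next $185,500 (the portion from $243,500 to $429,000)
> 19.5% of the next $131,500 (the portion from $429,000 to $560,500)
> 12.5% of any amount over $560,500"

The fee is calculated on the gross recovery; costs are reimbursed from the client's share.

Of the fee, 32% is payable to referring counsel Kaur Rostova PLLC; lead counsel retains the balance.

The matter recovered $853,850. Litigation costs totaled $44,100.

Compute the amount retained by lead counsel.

$133,073.45

Fee base is the gross recovery, $853,850; costs are reimbursed separately.
First $139,000 at 39% = $54,210.00
Next $104,500 at 30.5% = $31,872.50
Next $185,500 at 25.5% = $47,302.50
Next $131,500 at 19.5% = $25,642.50
Remaining $293,350 at 12.5% = $36,668.75
Fee: $54,210.00 + $31,872.50 + $47,302.50 + $25,642.50 + $36,668.75 = $195,696.25
Referral share: 32% of $195,696.25 = $62,622.80; lead counsel retains $195,696.25 − $62,622.80 = $133,073.45.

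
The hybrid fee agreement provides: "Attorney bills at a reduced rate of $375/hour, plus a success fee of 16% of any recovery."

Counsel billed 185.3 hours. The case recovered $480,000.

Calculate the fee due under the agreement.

Hourly: 185.3 × $375 = $69,487.50
Success fee: 16% of $480,000 = $76,800.00
Total: $69,487.50 + $76,800.00 = $146,287.50

$146,287.50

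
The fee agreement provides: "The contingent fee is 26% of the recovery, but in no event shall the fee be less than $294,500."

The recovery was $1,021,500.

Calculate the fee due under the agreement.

$294,500.00

26% of $1,021,500 = $265,590.00
That is below the $294,500 minimum, so the minimum applies.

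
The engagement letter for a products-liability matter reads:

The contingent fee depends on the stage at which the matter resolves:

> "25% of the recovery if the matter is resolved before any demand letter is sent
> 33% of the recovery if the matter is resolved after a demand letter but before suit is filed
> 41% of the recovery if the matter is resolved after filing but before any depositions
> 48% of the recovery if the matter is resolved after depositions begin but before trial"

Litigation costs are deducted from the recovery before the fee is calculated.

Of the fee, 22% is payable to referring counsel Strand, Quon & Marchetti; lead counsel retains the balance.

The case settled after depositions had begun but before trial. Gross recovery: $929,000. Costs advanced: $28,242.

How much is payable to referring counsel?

$95,120.04

Fee base (net of costs): $929,000 − $28,242 = $900,758
The matter settled after depositions had begun but before trial, so the 48% rate applies.
$900,758 × 48% = $432,363.84
Referral share: 22% of $432,363.84 = $95,120.04; lead counsel retains $432,363.84 − $95,120.04 = $337,243.80.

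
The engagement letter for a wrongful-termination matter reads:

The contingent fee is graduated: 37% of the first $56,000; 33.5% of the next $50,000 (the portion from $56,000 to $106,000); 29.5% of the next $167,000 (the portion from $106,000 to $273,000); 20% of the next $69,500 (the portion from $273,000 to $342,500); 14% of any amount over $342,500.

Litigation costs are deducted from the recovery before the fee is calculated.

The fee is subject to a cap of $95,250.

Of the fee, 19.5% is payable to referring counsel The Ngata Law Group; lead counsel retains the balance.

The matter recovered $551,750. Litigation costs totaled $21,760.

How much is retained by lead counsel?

$76,676.25

Fee base (net of costs): $551,750 − $21,760 = $529,990
First $56,000 at 37% = $20,720.00
Next $50,000 at 33.5% = $16,750.00
Next $167,000 at 29.5% = $49,265.00
Next $69,500 at 20% = $13,900.00
Remaining $187,490 at 14% = $26,248.60
Fee: $20,720.00 + $16,750.00 + $49,265.00 + $13,900.00 + $26,248.60 = $126,883.60
$126,883.60 exceeds the $95,250 cap, so the fee is capped at $95,250.00.
Referral share: 19.5% of $95,250.00 = $18,573.75; lead counsel retains $95,250.00 − $18,573.75 = $76,676.25.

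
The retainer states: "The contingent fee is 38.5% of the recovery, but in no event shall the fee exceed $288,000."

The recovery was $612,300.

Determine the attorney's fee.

38.5% of $612,300 = $235,735.50
That is under the $288,000 cap.

$235,735.50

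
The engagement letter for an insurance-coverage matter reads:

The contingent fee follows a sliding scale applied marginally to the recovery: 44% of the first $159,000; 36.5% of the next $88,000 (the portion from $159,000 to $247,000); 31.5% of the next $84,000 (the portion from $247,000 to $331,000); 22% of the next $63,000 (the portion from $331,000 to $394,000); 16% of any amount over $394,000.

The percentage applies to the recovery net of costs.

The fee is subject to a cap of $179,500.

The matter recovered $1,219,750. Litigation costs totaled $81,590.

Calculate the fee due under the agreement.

$179,500.00

Fee base (net of costs): $1,219,750 − $81,590 = $1,138,160
First $159,000 at 44% = $69,960.00
Next $88,000 at 36.5% = $32,120.00
Next $84,000 at 31.5% = $26,460.00
Next $63,000 at 22% = $13,860.00
Remaining $744,160 at 16% = $119,065.60
Fee: $69,960.00 + $32,120.00 + $26,460.00 + $13,860.00 + $119,065.60 = $261,465.60
$261,465.60 exceeds the $179,500 cap, so the fee is capped at $179,500.00.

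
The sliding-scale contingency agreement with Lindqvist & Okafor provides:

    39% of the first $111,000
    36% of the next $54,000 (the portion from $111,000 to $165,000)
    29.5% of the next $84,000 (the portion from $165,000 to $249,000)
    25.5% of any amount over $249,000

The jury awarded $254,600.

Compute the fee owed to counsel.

$88,938.00

First $111,000 at 39% = $43,290.00
Next $54,000 at 36% = $19,440.00
Next $84,000 at 29.5% = $24,780.00
Remaining $5,600 at 25.5% = $1,428.00
Fee: $43,290.00 + $19,440.00 + $24,780.00 + $1,428.00 = $88,938.00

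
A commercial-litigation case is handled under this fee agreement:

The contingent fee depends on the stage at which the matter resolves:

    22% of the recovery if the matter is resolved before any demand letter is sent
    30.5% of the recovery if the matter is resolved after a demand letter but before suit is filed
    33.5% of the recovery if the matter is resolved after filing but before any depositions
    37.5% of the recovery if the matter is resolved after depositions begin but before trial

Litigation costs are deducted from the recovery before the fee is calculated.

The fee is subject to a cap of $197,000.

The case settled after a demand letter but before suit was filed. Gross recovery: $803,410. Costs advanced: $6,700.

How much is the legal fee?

$197,000.00

Fee base (net of costs): $803,410 − $6,700 = $796,710
The matter settled after a demand letter but before suit was filed, so the 30.5% rate applies.
$796,710 × 30.5% = $242,996.55
$242,996.55 exceeds the $197,000 cap, so the fee is capped at $197,000.00.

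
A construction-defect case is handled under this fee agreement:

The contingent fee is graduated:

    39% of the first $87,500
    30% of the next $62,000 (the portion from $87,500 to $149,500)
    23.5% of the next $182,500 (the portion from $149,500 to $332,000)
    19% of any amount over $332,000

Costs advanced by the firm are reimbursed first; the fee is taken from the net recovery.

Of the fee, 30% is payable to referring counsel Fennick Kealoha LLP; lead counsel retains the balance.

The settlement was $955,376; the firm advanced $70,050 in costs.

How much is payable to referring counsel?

$60,223.33

Fee base (net of costs): $955,376 − $70,050 = $885,326
First $87,500 at 39% = $34,125.00
Next $62,000 at 30% = $18,600.00
Next $182,500 at 23.5% = $42,887.50
Remaining $553,326 at 19% = $105,131.94
Fee: $34,125.00 + $18,600.00 + $42,887.50 + $105,131.94 = $200,744.44
Referral share: 30% of $200,744.44 = $60,223.33; lead counsel retains $200,744.44 − $60,223.33 = $140,521.11.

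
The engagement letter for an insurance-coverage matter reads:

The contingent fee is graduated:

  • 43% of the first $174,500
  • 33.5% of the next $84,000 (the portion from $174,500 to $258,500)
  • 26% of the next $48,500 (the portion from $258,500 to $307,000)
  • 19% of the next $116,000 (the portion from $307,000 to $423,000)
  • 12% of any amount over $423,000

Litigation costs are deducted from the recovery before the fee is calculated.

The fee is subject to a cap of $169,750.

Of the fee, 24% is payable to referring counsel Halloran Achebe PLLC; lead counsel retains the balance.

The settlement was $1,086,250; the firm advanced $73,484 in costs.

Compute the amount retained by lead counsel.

$129,010.00

Fee base (net of costs): $1,086,250 − $73,484 = $1,012,766
First $174,500 at 43% = $75,035.00
Next $84,000 at 33.5% = $28,140.00
Next $48,500 at 26% = $12,610.00
Next $116,000 at 19% = $22,040.00
Remaining $589,766 at 12% = $70,771.92
Fee: $75,035.00 + $28,140.00 + $12,610.00 + $22,040.00 + $70,771.92 = $208,596.92
$208,596.92 exceeds the $169,750 cap, so the fee is capped at $169,750.00.
Referral share: 24% of $169,750.00 = $40,740.00; lead counsel retains $169,750.00 − $40,740.00 = $129,010.00.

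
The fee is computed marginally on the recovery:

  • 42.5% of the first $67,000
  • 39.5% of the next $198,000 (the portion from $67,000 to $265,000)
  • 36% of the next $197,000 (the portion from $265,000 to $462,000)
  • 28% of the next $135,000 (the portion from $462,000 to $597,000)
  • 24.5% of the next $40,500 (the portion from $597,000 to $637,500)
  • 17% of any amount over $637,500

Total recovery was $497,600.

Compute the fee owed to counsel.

$187,573.00

First $67,000 at 42.5% = $28,475.00
Next $198,000 at 39.5% = $78,210.00
Next $197,000 at 36% = $70,920.00
Remaining $35,600 at 28% = $9,968.00
Fee: $28,475.00 + $78,210.00 + $70,920.00 + $9,968.00 = $187,573.00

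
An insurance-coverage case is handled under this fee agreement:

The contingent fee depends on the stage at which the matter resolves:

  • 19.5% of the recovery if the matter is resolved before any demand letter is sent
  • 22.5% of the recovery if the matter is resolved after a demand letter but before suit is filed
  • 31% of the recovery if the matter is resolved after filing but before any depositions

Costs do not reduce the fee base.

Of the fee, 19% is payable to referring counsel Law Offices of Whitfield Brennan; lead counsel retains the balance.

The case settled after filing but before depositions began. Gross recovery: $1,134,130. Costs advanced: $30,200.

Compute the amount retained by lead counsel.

$284,780.04

Fee base is the gross recovery, $1,134,130; costs are reimbursed separately.
The matter settled after filing but before depositions began, so the 31% rate applies.
$1,134,130 × 31% = $351,580.30
Referral share: 19% of $351,580.30 = $66,800.26; lead counsel retains $351,580.30 − $66,800.26 = $284,780.04.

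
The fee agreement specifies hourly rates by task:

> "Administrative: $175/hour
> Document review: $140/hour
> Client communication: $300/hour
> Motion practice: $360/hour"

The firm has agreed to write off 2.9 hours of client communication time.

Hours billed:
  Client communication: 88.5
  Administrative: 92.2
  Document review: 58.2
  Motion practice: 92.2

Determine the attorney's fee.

Administrative: 92.2 × $175 = $16,135.00
Document review: 58.2 × $140 = $8,148.00
Client communication: 88.5 × $300 = $26,550.00
Motion practice: 92.2 × $360 = $33,192.00
Subtotal: $84,025.00
Write-off: 2.9 × $300 = $870.00
Total: $84,025.00 − $870.00 = $83,155.00

$83,155.00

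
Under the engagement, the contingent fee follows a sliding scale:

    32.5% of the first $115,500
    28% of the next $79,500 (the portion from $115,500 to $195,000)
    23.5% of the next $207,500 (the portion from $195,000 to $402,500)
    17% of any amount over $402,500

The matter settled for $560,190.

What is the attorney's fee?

First $115,500 at 32.5% = $37,537.50
Next $79,500 at 28% = $22,260.00
Next $207,500 at 23.5% = $48,762.50
Remaining $157,690 at 17% = $26,807.30
Fee: $37,537.50 + $22,260.00 + $48,762.50 + $26,807.30 = $135,367.30

$135,367.30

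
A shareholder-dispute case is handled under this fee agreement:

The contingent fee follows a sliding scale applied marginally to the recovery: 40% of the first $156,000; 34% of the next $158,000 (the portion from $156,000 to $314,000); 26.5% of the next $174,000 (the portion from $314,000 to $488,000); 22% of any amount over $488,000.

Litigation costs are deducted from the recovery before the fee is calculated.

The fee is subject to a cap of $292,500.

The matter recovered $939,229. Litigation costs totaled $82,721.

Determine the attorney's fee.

Fee base (net of costs): $939,229 − $82,721 = $856,508
First $156,000 at 40% = $62,400.00
Next $158,000 at 34% = $53,720.00
Next $174,000 at 26.5% = $46,110.00
Remaining $368,508 at 22% = $81,071.76
Fee: $62,400.00 + $53,720.00 + $46,110.00 + $81,071.76 = $243,301.76
$243,301.76 is under the $292,500 cap.

$243,301.76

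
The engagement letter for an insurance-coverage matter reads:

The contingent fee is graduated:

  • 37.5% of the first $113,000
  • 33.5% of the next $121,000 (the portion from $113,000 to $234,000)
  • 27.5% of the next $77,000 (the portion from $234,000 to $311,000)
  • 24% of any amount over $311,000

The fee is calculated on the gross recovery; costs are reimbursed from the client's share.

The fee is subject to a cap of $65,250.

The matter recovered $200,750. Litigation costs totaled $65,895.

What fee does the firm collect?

Fee base is the gross recovery, $200,750; costs are reimbursed separately.
First $113,000 at 37.5% = $42,375.00
Remaining $87,750 at 33.5% = $29,396.25
Fee: $42,375.00 + $29,396.25 = $71,771.25
$71,771.25 exceeds the $65,250 cap, so the fee is capped at $65,250.00.

$65,250.00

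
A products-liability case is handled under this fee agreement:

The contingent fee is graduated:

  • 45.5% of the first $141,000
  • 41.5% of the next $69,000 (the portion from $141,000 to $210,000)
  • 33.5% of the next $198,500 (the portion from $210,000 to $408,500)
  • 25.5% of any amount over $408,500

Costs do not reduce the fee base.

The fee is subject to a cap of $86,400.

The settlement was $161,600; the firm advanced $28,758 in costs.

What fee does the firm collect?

Fee base is the gross recovery, $161,600; costs are reimbursed separately.
First $141,000 at 45.5% = $64,155.00
Remaining $20,600 at 41.5% = $8,549.00
Fee: $64,155.00 + $8,549.00 = $72,704.00
$72,704.00 is under the $86,400 cap.

$72,704.00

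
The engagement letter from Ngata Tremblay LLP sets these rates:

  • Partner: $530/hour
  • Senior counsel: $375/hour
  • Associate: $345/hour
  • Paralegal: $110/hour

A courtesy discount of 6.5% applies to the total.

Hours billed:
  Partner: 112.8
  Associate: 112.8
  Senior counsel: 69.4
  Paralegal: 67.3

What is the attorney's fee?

$123,539.68

Partner: 112.8 × $530 = $59,784.00
Senior counsel: 69.4 × $375 = $26,025.00
Associate: 112.8 × $345 = $38,916.00
Paralegal: 67.3 × $110 = $7,403.00
Subtotal: $132,128.00
Less 6.5% discount: −$8,588.32
Total: $132,128.00 − $8,588.32 = $123,539.68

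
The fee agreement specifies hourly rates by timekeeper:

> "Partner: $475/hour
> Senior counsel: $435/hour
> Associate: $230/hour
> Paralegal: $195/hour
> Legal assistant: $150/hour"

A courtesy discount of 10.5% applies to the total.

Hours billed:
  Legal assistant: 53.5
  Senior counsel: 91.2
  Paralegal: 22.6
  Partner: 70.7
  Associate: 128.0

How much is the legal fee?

Partner: 70.7 × $475 = $33,582.50
Senior counsel: 91.2 × $435 = $39,672.00
Associate: 128.0 × $230 = $29,440.00
Paralegal: 22.6 × $195 = $4,407.00
Legal assistant: 53.5 × $150 = $8,025.00
Subtotal: $115,126.50
Less 10.5% discount: −$12,088.28
Total: $115,126.50 − $12,088.28 = $103,038.22

$103,038.22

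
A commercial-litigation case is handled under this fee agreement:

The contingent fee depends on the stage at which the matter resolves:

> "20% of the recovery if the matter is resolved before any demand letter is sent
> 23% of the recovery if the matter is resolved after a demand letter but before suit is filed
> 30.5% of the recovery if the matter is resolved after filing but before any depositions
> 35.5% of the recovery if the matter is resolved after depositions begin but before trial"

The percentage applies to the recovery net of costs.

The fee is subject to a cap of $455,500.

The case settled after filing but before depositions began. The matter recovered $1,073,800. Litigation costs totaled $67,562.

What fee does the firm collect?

Fee base (net of costs): $1,073,800 − $67,562 = $1,006,238
The matter settled after filing but before depositions began, so the 30.5% rate applies.
$1,006,238 × 30.5% = $306,902.59
$306,902.59 is under the $455,500 cap.

$306,902.59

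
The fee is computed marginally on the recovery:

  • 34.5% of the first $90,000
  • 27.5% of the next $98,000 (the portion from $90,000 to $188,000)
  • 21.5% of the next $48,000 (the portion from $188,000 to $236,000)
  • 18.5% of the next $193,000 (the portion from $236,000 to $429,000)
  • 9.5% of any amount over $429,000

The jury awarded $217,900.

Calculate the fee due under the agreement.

$64,428.50

First $90,000 at 34.5% = $31,050.00
Next $98,000 at 27.5% = $26,950.00
Remaining $29,900 at 21.5% = $6,428.50
Fee: $31,050.00 + $26,950.00 + $6,428.50 = $64,428.50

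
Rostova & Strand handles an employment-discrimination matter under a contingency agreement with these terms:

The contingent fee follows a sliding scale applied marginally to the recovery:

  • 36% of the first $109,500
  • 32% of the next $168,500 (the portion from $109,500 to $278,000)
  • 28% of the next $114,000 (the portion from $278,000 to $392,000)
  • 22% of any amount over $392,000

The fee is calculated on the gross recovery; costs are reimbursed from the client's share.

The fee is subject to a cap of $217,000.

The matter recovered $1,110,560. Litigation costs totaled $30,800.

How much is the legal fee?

$217,000.00

Fee base is the gross recovery, $1,110,560; costs are reimbursed separately.
First $109,500 at 36% = $39,420.00
Next $168,500 at 32% = $53,920.00
Next $114,000 at 28% = $31,920.00
Remaining $718,560 at 22% = $158,083.20
Fee: $39,420.00 + $53,920.00 + $31,920.00 + $158,083.20 = $283,343.20
$283,343.20 exceeds the $217,000 cap, so the fee is capped at $217,000.00.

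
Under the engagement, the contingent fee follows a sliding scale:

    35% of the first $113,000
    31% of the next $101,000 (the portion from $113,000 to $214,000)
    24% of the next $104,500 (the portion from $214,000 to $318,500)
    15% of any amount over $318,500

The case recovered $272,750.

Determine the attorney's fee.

$84,960.00

First $113,000 at 35% = $39,550.00
Next $101,000 at 31% = $31,310.00
Remaining $58,750 at 24% = $14,100.00
Fee: $39,550.00 + $31,310.00 + $14,100.00 = $84,960.00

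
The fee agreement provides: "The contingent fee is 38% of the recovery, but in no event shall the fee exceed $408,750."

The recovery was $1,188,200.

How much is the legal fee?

38% of $1,188,200 = $451,516.00
That exceeds the $408,750 cap, so the fee is capped at $408,750.

$408,750.00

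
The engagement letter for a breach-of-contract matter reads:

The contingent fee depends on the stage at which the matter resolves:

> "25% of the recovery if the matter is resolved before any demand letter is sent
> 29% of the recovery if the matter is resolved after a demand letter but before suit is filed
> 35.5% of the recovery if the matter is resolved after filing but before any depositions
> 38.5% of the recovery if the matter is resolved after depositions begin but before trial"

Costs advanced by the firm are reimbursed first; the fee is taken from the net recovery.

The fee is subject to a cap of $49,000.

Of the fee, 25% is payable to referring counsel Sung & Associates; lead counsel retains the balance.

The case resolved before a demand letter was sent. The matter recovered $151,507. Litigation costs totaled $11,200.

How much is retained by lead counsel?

$26,307.56

Fee base (net of costs): $151,507 − $11,200 = $140,307
The matter resolved before a demand letter was sent, so the 25% rate applies.
$140,307 × 25% = $35,076.75
$35,076.75 is under the $49,000 cap.
Referral share: 25% of $35,076.75 = $8,769.19; lead counsel retains $35,076.75 − $8,769.19 = $26,307.56.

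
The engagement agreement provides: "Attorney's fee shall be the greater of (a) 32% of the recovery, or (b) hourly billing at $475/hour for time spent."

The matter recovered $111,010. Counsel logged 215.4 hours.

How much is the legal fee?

$102,315.00

(a) 32% of $111,010 = $35,523.20
(b) 215.4 × $475 = $102,315.00
The greater is (b): $102,315.00.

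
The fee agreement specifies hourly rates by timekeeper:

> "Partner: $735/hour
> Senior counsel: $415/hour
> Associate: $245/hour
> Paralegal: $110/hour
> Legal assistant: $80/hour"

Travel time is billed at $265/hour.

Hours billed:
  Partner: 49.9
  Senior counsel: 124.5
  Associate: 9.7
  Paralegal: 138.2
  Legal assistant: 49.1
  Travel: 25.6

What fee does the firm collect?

$116,634.50

Partner: 49.9 × $735 = $36,676.50
Senior counsel: 124.5 × $415 = $51,667.50
Associate: 9.7 × $245 = $2,376.50
Paralegal: 138.2 × $110 = $15,202.00
Legal assistant: 49.1 × $80 = $3,928.00
Subtotal: $36,676.50 + $51,667.50 + $2,376.50 + $15,202.00 + $3,928.00 = $109,850.50
Travel: 25.6 × $265 = $6,784.00
Total: $109,850.50 + $6,784.00 = $116,634.50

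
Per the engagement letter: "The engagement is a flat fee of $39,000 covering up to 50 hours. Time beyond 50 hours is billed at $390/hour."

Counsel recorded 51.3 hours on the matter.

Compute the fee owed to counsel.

$39,507.00

Flat fee: $39,000.00
Excess hours: 51.3 − 50 = 1.3
Overrun: 1.3 × $390 = $507.00
Total: $39,000.00 + $507.00 = $39,507.00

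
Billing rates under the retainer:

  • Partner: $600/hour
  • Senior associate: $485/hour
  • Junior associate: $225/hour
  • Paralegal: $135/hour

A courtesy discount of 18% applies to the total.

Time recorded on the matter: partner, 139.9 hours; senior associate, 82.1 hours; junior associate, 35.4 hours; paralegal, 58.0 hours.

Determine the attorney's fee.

Partner: 139.9 × $600 = $83,940.00
Senior associate: 82.1 × $485 = $39,818.50
Junior associate: 35.4 × $225 = $7,965.00
Paralegal: 58.0 × $135 = $7,830.00
Subtotal: $139,553.50
Less 18% discount: −$25,119.63
Total: $139,553.50 − $25,119.63 = $114,433.87

$114,433.87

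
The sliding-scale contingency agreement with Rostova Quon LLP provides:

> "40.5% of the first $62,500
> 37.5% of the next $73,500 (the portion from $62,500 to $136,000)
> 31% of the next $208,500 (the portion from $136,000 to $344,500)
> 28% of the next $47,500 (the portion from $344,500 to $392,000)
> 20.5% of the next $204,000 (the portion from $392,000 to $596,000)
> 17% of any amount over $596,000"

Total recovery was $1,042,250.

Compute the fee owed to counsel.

$248,492.50

First $62,500 at 40.5% = $25,312.50
Next $73,500 at 37.5% = $27,562.50
Next $208,500 at 31% = $64,635.00
Next $47,500 at 28% = $13,300.00
Next $204,000 at 20.5% = $41,820.00
Remaining $446,250 at 17% = $75,862.50
Fee: $25,312.50 + $27,562.50 + $64,635.00 + $13,300.00 + $41,820.00 + $75,862.50 = $248,492.50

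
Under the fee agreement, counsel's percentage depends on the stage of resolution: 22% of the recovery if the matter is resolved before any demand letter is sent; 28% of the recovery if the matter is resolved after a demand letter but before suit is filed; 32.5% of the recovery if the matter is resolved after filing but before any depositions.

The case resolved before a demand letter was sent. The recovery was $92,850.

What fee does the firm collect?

$20,427.00

The matter resolved before a demand letter was sent, so the 22% rate applies.
$92,850 × 22% = $20,427.00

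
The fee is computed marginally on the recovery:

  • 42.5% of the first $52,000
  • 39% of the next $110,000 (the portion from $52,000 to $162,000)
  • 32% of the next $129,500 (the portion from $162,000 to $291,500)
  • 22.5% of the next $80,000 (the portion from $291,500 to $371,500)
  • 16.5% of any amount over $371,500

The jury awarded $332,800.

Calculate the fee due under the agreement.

First $52,000 at 42.5% = $22,100.00
Next $110,000 at 39% = $42,900.00
Next $129,500 at 32% = $41,440.00
Remaining $41,300 at 22.5% = $9,292.50
Fee: $22,100.00 + $42,900.00 + $41,440.00 + $9,292.50 = $115,732.50

$115,732.50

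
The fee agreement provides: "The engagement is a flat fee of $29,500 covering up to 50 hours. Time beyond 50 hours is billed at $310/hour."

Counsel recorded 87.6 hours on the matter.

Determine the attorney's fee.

$41,156.00

Flat fee: $29,500.00
Excess hours: 87.6 − 50 = 37.6
Overrun: 37.6 × $310 = $11,656.00
Total: $29,500.00 + $11,656.00 = $41,156.00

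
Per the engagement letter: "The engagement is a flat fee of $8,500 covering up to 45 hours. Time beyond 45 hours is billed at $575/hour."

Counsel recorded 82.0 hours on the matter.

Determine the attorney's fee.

Flat fee: $8,500.00
Excess hours: 82.0 − 45 = 37.0
Overrun: 37.0 × $575 = $21,275.00
Total: $8,500.00 + $21,275.00 = $29,775.00

$29,775.00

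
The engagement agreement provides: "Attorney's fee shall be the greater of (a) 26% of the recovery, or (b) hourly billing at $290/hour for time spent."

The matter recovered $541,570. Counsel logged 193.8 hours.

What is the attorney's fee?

$140,808.20

(a) 26% of $541,570 = $140,808.20
(b) 193.8 × $290 = $56,202.00
The greater is (a): $140,808.20.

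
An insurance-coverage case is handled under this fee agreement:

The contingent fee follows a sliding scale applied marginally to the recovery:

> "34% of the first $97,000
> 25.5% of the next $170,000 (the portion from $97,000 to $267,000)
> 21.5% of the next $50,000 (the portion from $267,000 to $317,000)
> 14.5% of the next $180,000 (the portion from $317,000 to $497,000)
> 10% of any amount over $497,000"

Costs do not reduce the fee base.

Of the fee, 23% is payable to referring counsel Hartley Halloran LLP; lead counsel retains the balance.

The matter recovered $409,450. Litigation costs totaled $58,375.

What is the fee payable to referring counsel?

Fee base is the gross recovery, $409,450; costs are reimbursed separately.
First $97,000 at 34% = $32,980.00
Next $170,000 at 25.5% = $43,350.00
Next $50,000 at 21.5% = $10,750.00
Remaining $92,450 at 14.5% = $13,405.25
Fee: $32,980.00 + $43,350.00 + $10,750.00 + $13,405.25 = $100,485.25
Referral share: 23% of $100,485.25 = $23,111.61; lead counsel retains $100,485.25 − $23,111.61 = $77,373.64.

$23,111.61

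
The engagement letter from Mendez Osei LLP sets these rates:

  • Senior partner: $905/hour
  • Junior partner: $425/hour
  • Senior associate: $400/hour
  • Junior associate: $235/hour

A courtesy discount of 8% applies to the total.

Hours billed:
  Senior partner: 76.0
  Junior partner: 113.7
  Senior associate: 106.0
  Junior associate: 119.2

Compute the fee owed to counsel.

$172,513.34

Senior partner: 76.0 × $905 = $68,780.00
Junior partner: 113.7 × $425 = $48,322.50
Senior associate: 106.0 × $400 = $42,400.00
Junior associate: 119.2 × $235 = $28,012.00
Subtotal: $187,514.50
Less 8% discount: −$15,001.16
Total: $187,514.50 − $15,001.16 = $172,513.34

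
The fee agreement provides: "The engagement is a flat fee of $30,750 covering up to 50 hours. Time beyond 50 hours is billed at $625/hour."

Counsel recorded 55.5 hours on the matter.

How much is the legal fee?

Flat fee: $30,750.00
Excess hours: 55.5 − 50 = 5.5
Overrun: 5.5 × $625 = $3,437.50
Total: $30,750.00 + $3,437.50 = $34,187.50

$34,187.50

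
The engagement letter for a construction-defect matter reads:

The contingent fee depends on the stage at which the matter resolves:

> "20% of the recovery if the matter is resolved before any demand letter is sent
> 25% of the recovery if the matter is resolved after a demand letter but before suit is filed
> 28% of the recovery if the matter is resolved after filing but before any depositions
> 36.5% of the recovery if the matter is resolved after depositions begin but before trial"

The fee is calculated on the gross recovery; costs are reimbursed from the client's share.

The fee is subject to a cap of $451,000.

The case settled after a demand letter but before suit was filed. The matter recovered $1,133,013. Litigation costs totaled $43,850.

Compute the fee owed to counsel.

$283,253.25

Fee base is the gross recovery, $1,133,013; costs are reimbursed separately.
The matter settled after a demand letter but before suit was filed, so the 25% rate applies.
$1,133,013 × 25% = $283,253.25
$283,253.25 is under the $451,000 cap.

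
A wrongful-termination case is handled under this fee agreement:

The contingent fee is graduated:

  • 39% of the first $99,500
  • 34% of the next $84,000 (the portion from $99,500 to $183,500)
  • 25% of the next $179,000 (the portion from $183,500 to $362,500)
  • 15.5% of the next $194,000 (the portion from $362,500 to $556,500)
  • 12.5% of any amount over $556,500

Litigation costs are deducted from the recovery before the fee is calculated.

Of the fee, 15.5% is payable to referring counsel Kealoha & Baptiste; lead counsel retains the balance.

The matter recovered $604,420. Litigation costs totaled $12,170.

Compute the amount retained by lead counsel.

$123,922.42

Fee base (net of costs): $604,420 − $12,170 = $592,250
First $99,500 at 39% = $38,805.00
Next $84,000 at 34% = $28,560.00
Next $179,000 at 25% = $44,750.00
Next $194,000 at 15.5% = $30,070.00
Remaining $35,750 at 12.5% = $4,468.75
Fee: $38,805.00 + $28,560.00 + $44,750.00 + $30,070.00 + $4,468.75 = $146,653.75
Referral share: 15.5% of $146,653.75 = $22,731.33; lead counsel retains $146,653.75 − $22,731.33 = $123,922.42.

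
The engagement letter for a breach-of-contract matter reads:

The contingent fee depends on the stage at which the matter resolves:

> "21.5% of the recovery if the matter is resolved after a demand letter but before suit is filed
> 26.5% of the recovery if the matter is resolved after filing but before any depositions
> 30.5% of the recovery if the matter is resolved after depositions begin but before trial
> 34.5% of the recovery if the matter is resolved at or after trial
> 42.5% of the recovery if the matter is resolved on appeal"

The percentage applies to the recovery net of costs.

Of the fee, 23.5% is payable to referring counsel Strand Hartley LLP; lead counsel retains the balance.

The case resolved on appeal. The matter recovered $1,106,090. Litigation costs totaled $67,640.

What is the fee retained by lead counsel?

Fee base (net of costs): $1,106,090 − $67,640 = $1,038,450
The matter resolved on appeal, so the 42.5% rate applies.
$1,038,450 × 42.5% = $441,341.25
Referral share: 23.5% of $441,341.25 = $103,715.19; lead counsel retains $441,341.25 − $103,715.19 = $337,626.06.

$337,626.06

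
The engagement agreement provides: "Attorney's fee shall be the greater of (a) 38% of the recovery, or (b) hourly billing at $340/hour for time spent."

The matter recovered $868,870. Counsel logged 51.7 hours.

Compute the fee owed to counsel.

$330,170.60

(a) 38% of $868,870 = $330,170.60
(b) 51.7 × $340 = $17,578.00
The greater is (a): $330,170.60.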